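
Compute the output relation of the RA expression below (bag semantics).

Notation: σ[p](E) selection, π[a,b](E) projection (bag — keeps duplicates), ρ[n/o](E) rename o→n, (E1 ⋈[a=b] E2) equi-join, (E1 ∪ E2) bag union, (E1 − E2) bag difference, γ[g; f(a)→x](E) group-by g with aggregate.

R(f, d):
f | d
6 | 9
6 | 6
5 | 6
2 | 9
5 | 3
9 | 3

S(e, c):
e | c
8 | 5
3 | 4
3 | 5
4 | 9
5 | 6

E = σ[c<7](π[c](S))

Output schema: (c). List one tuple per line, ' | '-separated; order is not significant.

Per-node cardinality:
  S → 5
  π[c](S) → 5
  σ[c<7](π[c](S)) → 4

== RESULT ==
c
4
5
5
6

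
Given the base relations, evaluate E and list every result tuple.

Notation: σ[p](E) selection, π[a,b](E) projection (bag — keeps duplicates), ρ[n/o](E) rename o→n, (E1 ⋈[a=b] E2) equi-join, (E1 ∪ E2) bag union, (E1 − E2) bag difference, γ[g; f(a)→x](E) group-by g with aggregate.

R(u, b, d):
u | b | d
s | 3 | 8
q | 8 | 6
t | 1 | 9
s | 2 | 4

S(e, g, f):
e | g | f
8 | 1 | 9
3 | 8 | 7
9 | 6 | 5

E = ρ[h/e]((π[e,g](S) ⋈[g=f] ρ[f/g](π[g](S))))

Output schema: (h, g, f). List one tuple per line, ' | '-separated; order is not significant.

Stepwise |·|:
  S → 3
  π[e,g](S) → 3
  S → 3
  π[g](S) → 3
  ρ[f/g](π[g](S)) → 3
  (π[e,g](S) ⋈[g=f] ρ[f/g](π[g](S))) → 3
  ρ[h/e]((π[e,g](S) ⋈[g=f] ρ[f/g](π[g](S)))) → 3

== RESULT ==
h | g | f
3 | 8 | 8
8 | 1 | 1
9 | 6 | 6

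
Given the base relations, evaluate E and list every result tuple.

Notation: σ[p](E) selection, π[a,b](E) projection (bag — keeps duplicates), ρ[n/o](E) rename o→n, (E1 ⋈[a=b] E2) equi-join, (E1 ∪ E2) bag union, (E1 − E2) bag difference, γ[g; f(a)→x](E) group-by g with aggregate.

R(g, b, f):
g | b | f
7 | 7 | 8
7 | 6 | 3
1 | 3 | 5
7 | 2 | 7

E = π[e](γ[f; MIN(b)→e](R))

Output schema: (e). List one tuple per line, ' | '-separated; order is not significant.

Per-node cardinality:
  R → 4
  γ[f; MIN(b)→e](R) → 4
  π[e](γ[f; MIN(b)→e](R)) → 4

== RESULT ==
e
2
3
6
7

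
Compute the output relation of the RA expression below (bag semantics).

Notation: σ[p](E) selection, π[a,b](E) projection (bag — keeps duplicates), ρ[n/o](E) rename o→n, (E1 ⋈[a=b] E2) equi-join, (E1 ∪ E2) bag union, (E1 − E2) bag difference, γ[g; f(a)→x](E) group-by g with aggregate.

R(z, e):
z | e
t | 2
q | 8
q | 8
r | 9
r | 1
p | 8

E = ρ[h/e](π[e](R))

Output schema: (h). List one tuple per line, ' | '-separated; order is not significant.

Subexpression sizes:
  R → 6
  π[e](R) → 6
  ρ[h/e](π[e](R)) → 6

== RESULT ==
h
1
2
8
8
8
9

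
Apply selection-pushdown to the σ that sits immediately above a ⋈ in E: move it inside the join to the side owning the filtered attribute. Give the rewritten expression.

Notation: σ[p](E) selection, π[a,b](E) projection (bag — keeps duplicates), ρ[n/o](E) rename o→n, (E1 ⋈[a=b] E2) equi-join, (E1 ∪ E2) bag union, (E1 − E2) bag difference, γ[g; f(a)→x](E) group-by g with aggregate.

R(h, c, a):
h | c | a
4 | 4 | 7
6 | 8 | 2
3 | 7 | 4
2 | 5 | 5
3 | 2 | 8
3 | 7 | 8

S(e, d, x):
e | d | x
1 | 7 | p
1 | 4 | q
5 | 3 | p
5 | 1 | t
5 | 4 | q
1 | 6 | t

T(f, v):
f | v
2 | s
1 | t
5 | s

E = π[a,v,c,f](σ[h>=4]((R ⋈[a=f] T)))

σ filters on h, owned by the left side.
E' = π[a,v,c,f]((σ[h>=4](R) ⋈[a=f] T))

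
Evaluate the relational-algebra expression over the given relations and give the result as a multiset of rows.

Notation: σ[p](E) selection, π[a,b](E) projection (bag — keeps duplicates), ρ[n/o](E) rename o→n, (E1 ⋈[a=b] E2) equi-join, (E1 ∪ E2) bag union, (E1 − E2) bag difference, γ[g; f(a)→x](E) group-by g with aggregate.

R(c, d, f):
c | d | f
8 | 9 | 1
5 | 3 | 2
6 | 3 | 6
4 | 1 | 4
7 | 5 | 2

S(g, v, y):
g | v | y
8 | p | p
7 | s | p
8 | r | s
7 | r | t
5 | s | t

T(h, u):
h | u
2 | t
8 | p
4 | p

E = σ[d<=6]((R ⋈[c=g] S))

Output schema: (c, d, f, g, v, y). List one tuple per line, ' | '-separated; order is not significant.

Stepwise |·|:
  R → 5
  S → 5
  (R ⋈[c=g] S) → 5
  σ[d<=6]((R ⋈[c=g] S)) → 3

== RESULT ==
c | d | f | g | v | y
5 | 3 | 2 | 5 | s | t
7 | 5 | 2 | 7 | r | t
7 | 5 | 2 | 7 | s | p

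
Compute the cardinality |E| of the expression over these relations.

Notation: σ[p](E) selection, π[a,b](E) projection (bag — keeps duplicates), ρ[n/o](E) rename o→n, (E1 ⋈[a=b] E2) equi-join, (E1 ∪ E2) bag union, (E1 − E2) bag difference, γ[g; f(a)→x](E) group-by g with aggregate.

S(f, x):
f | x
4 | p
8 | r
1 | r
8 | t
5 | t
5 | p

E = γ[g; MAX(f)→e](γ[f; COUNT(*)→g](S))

Subexpression sizes:
  S → 6
  γ[f; COUNT(*)→g](S) → 4
  γ[g; MAX(f)→e](γ[f; COUNT(*)→g](S)) → 2

|E| = 2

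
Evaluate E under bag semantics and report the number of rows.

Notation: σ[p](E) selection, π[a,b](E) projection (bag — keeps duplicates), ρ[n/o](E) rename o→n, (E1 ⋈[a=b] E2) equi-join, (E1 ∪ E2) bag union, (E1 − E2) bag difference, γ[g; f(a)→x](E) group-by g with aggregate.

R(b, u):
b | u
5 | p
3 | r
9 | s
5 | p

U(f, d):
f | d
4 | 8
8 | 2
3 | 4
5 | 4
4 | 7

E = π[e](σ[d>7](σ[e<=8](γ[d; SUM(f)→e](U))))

Subexpression sizes:
  U → 5
  γ[d; SUM(f)→e](U) → 4
  σ[e<=8](γ[d; SUM(f)→e](U)) → 4
  σ[d>7](σ[e<=8](γ[d; SUM(f)→e](U))) → 1
  π[e](σ[d>7](σ[e<=8](γ[d; SUM(f)→e](U)))) → 1

|E| = 1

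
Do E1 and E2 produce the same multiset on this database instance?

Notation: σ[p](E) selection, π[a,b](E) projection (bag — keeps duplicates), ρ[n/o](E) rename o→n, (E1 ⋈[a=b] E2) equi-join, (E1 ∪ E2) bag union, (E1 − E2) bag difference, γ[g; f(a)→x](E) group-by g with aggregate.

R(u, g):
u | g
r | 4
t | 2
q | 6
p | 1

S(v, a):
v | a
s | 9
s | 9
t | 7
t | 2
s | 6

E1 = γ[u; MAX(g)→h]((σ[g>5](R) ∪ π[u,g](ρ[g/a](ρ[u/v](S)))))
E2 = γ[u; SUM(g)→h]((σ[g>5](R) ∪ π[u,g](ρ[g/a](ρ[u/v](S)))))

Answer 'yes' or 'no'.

E1 subexpression sizes:
  R → 4
  σ[g>5](R) → 1
  S → 5
  ρ[u/v](S) → 5
  ρ[g/a](ρ[u/v](S)) → 5
  π[u,g](ρ[g/a](ρ[u/v](S))) → 5
  (σ[g>5](R) ∪ π[u,g](ρ[g/a](ρ[u/v](S)))) → 6
  γ[u; MAX(g)→h]((σ[g>5](R) ∪ π[u,g](ρ[g/a](ρ[u/v](S))))) → 3
E2 subexpression sizes:
  R → 4
  σ[g>5](R) → 1
  S → 5
  ρ[u/v](S) → 5
  ρ[g/a](ρ[u/v](S)) → 5
  π[u,g](ρ[g/a](ρ[u/v](S))) → 5
  (σ[g>5](R) ∪ π[u,g](ρ[g/a](ρ[u/v](S)))) → 6
  γ[u; SUM(g)→h]((σ[g>5](R) ∪ π[u,g](ρ[g/a](ρ[u/v](S))))) → 3

E1 result:
u | h
q | 6
s | 9
t | 7
E2 result:
u | h
q | 6
s | 24
t | 9
Witness: ('s', 9) appears 1× in E1 but 0× in E2.

no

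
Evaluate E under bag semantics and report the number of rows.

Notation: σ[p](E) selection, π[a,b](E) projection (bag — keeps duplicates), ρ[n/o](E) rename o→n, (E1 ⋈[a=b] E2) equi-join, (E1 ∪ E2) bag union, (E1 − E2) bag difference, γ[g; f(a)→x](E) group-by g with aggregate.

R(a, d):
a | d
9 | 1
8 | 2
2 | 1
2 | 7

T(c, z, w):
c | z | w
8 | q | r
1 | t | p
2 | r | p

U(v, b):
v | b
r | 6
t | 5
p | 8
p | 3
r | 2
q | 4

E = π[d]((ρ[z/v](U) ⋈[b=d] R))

Per-node cardinality:
  U → 6
  ρ[z/v](U) → 6
  R → 4
  (ρ[z/v](U) ⋈[b=d] R) → 1
  π[d]((ρ[z/v](U) ⋈[b=d] R)) → 1

|E| = 1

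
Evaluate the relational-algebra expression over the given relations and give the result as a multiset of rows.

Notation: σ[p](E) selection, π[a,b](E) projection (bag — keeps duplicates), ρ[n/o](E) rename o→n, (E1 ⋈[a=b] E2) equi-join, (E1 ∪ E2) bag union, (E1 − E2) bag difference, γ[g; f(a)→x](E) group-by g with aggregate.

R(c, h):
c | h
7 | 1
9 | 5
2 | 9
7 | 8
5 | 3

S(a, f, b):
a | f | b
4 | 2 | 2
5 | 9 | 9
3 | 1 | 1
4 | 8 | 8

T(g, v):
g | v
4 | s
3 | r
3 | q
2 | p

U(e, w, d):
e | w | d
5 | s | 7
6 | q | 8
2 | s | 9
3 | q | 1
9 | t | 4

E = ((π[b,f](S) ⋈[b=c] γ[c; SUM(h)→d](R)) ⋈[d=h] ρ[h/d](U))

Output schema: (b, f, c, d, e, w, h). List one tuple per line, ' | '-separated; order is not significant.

Subexpression sizes:
  S → 4
  π[b,f](S) → 4
  R → 5
  γ[c; SUM(h)→d](R) → 4
  (π[b,f](S) ⋈[b=c] γ[c; SUM(h)→d](R)) → 2
  U → 5
  ρ[h/d](U) → 5
  ((π[b,f](S) ⋈[b=c] γ[c; SUM(h)→d](R)) ⋈[d=h] ρ[h/d](U)) → 1

== RESULT ==
b | f | c | d | e | w | h
2 | 2 | 2 | 9 | 2 | s | 9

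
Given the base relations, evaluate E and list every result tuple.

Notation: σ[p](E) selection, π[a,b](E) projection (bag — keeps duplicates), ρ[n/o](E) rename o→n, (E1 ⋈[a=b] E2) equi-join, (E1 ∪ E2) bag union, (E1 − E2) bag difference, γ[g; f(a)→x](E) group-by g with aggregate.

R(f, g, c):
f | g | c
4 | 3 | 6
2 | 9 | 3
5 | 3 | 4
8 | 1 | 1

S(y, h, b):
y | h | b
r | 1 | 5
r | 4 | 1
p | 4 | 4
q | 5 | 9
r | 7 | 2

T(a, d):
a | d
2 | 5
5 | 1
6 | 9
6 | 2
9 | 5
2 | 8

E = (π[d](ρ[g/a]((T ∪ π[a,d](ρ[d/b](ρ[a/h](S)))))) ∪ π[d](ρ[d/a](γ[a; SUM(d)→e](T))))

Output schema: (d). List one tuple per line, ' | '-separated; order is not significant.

Subexpression sizes:
  T → 6
  S → 5
  ρ[a/h](S) → 5
  ρ[d/b](ρ[a/h](S)) → 5
  π[a,d](ρ[d/b](ρ[a/h](S))) → 5
  (T ∪ π[a,d](ρ[d/b](ρ[a/h](S)))) → 11
  ρ[g/a]((T ∪ π[a,d](ρ[d/b](ρ[a/h](S))))) → 11
  π[d](ρ[g/a]((T ∪ π[a,d](ρ[d/b](ρ[a/h](S)))))) → 11
  T → 6
  γ[a; SUM(d)→e](T) → 4
  ρ[d/a](γ[a; SUM(d)→e](T)) → 4
  π[d](ρ[d/a](γ[a; SUM(d)→e](T))) → 4
  (π[d](ρ[g/a]((T ∪ π[a,d](ρ[d/b](ρ[a/h](S)))))) ∪ π[d](ρ[d/a](γ[a; SUM(d)→e](T)))) → 15

== RESULT ==
d
1
1
2
2
2
4
5
5
5
5
6
8
9
9
9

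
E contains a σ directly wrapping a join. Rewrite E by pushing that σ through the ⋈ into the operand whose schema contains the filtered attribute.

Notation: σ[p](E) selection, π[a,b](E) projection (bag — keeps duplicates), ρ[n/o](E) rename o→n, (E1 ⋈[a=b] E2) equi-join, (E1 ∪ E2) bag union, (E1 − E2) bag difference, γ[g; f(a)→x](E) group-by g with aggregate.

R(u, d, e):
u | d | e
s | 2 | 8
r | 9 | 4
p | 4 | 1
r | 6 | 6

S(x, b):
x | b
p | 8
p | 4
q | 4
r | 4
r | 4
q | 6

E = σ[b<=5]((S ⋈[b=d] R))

σ filters on b, owned by the left side.
E' = (σ[b<=5](S) ⋈[b=d] R)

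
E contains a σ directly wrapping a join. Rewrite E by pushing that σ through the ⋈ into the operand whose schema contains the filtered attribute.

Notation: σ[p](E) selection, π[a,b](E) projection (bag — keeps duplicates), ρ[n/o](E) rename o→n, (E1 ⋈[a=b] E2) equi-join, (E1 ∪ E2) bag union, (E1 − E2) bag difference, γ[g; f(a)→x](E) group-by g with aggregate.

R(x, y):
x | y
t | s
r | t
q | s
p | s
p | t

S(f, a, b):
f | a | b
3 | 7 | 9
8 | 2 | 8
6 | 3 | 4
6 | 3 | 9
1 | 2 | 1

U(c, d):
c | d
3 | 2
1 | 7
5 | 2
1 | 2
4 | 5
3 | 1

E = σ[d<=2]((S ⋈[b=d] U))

σ filters on d, owned by the right side.
E' = (S ⋈[b=d] σ[d<=2](U))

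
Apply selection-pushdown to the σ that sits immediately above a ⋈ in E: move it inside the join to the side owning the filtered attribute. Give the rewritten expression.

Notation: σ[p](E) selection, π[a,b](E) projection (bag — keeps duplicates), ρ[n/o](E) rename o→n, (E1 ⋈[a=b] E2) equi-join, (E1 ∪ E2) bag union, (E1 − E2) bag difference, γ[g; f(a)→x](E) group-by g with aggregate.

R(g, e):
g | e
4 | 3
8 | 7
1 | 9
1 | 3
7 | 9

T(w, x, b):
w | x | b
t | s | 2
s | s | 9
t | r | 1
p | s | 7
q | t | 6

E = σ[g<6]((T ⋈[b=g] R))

σ filters on g, owned by the right side.
E' = (T ⋈[b=g] σ[g<6](R))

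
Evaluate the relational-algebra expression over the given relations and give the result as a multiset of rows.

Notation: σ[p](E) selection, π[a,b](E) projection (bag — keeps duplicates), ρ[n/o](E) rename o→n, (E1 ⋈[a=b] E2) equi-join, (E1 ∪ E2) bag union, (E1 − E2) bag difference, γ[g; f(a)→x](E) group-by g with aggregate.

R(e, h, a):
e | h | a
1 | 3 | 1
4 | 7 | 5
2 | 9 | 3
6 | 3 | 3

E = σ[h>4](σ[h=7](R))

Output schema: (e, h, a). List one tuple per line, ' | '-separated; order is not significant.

Row counts bottom-up:
  R → 4
  σ[h=7](R) → 1
  σ[h>4](σ[h=7](R)) → 1

== RESULT ==
e | h | a
4 | 7 | 5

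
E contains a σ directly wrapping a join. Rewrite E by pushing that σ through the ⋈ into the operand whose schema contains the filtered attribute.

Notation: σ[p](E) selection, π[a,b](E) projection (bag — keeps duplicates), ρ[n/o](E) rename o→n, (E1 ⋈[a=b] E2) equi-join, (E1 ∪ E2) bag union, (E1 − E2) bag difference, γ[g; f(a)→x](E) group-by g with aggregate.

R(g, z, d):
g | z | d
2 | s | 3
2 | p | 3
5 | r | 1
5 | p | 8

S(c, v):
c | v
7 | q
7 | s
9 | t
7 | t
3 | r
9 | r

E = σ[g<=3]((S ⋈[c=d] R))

σ filters on g, owned by the right side.
E' = (S ⋈[c=d] σ[g<=3](R))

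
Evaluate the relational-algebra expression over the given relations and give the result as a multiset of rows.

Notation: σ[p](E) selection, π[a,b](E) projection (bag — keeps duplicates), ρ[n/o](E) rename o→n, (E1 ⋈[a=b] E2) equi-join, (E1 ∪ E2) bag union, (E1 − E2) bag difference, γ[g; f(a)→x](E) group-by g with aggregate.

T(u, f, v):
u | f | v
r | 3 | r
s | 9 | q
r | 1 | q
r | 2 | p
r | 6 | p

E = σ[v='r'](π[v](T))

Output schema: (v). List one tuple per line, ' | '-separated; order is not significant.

Per-node cardinality:
  T → 5
  π[v](T) → 5
  σ[v='r'](π[v](T)) → 1

== RESULT ==
v
r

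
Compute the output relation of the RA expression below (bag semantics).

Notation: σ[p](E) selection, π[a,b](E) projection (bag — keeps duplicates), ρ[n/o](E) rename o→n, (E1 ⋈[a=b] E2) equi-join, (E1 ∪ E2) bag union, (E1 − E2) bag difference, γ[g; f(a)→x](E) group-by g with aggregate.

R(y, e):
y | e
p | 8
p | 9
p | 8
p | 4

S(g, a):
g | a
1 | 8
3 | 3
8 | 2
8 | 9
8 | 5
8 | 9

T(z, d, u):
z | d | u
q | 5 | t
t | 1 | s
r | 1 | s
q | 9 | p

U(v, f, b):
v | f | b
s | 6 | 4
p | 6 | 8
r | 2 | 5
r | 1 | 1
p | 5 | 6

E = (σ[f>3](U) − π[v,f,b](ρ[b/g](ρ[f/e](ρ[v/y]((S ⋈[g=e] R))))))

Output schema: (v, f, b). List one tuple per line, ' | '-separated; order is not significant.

Row counts bottom-up:
  U → 5
  σ[f>3](U) → 3
  S → 6
  R → 4
  (S ⋈[g=e] R) → 8
  ρ[v/y]((S ⋈[g=e] R)) → 8
  ρ[f/e](ρ[v/y]((S ⋈[g=e] R))) → 8
  ρ[b/g](ρ[f/e](ρ[v/y]((S ⋈[g=e] R)))) → 8
  π[v,f,b](ρ[b/g](ρ[f/e](ρ[v/y]((S ⋈[g=e] R))))) → 8
  (σ[f>3](U) − π[v,f,b](ρ[b/g](ρ[f/e](ρ[v/y]((S ⋈[g=e] R)))))) → 3

== RESULT ==
v | f | b
p | 5 | 6
p | 6 | 8
s | 6 | 4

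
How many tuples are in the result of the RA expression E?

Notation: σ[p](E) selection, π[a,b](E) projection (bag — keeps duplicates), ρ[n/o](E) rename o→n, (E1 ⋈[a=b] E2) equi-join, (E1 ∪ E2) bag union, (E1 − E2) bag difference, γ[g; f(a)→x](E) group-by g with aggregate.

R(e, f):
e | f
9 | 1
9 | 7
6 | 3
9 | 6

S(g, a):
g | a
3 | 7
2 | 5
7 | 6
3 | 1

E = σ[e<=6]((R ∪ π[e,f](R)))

Stepwise |·|:
  R → 4
  R → 4
  π[e,f](R) → 4
  (R ∪ π[e,f](R)) → 8
  σ[e<=6]((R ∪ π[e,f](R))) → 2

|E| = 2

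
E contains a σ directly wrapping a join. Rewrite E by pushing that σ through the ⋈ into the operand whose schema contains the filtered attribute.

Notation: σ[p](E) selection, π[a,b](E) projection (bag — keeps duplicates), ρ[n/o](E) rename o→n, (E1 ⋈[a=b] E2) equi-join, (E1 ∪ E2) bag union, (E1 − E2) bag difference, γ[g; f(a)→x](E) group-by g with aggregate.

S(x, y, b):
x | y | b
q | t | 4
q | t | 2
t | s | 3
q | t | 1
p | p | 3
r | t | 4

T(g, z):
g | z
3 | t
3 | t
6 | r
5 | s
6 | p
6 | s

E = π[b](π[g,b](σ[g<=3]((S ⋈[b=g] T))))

σ filters on g, owned by the right side.
E' = π[b](π[g,b]((S ⋈[b=g] σ[g<=3](T))))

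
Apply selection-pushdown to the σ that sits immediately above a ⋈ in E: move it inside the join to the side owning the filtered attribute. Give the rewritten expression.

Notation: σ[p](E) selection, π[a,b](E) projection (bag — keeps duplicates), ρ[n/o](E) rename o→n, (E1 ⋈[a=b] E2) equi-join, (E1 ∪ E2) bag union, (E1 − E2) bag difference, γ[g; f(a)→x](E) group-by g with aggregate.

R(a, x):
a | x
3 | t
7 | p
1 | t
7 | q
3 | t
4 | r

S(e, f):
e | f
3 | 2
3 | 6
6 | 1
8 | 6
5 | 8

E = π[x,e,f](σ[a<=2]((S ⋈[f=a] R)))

σ filters on a, owned by the right side.
E' = π[x,e,f]((S ⋈[f=a] σ[a<=2](R)))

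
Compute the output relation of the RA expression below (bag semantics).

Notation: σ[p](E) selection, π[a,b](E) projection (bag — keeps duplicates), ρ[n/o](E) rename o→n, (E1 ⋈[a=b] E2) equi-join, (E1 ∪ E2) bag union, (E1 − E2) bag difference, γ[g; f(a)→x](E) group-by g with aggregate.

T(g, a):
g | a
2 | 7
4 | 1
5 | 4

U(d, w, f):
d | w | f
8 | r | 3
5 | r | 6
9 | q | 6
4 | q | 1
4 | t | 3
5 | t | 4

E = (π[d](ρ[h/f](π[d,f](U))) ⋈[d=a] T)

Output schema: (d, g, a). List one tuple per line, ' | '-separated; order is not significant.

Per-node cardinality:
  U → 6
  π[d,f](U) → 6
  ρ[h/f](π[d,f](U)) → 6
  π[d](ρ[h/f](π[d,f](U))) → 6
  T → 3
  (π[d](ρ[h/f](π[d,f](U))) ⋈[d=a] T) → 2

== RESULT ==
d | g | a
4 | 5 | 4
4 | 5 | 4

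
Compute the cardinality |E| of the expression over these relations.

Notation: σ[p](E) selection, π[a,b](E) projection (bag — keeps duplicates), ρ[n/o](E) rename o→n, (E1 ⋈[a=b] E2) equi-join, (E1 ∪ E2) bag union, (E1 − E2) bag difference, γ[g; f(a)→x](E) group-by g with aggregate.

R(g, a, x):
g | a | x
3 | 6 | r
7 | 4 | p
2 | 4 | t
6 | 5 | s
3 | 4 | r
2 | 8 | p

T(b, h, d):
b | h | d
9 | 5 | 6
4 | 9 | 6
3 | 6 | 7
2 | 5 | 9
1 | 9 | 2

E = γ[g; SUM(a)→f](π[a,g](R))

Stepwise |·|:
  R → 6
  π[a,g](R) → 6
  γ[g; SUM(a)→f](π[a,g](R)) → 4

|E| = 4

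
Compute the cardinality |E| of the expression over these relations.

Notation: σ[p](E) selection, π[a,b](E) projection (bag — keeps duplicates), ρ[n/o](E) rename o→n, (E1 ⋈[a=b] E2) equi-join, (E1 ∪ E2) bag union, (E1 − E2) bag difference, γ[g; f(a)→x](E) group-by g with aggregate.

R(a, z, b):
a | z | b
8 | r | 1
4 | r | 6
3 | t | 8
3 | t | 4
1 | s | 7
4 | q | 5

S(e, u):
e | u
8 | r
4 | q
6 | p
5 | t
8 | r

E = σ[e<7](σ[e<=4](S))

Stepwise |·|:
  S → 5
  σ[e<=4](S) → 1
  σ[e<7](σ[e<=4](S)) → 1

|E| = 1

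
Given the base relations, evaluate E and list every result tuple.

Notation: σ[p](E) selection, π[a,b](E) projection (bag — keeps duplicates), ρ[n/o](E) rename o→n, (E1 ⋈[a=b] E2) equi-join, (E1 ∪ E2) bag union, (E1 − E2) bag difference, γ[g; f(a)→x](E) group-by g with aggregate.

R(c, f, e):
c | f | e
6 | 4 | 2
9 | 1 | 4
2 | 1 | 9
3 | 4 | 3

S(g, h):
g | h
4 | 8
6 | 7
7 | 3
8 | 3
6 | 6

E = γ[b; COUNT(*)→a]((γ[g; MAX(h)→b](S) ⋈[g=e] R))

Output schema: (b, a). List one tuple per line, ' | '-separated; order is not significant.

Per-node cardinality:
  S → 5
  γ[g; MAX(h)→b](S) → 4
  R → 4
  (γ[g; MAX(h)→b](S) ⋈[g=e] R) → 1
  γ[b; COUNT(*)→a]((γ[g; MAX(h)→b](S) ⋈[g=e] R)) → 1

== RESULT ==
b | a
8 | 1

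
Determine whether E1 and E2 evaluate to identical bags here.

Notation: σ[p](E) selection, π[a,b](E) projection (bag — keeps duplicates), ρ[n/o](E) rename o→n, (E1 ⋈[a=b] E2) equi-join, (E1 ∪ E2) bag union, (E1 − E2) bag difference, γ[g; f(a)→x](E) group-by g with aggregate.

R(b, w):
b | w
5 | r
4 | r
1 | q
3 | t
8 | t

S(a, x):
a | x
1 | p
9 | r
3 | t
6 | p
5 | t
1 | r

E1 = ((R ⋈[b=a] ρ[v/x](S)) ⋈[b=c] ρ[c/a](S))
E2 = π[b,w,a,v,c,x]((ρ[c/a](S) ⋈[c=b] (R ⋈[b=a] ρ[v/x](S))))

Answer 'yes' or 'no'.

E1 per-node cardinality:
  R → 5
  S → 6
  ρ[v/x](S) → 6
  (R ⋈[b=a] ρ[v/x](S)) → 4
  S → 6
  ρ[c/a](S) → 6
  ((R ⋈[b=a] ρ[v/x](S)) ⋈[b=c] ρ[c/a](S)) → 6
E2 per-node cardinality:
  S → 6
  ρ[c/a](S) → 6
  R → 5
  S → 6
  ρ[v/x](S) → 6
  (R ⋈[b=a] ρ[v/x](S)) → 4
  (ρ[c/a](S) ⋈[c=b] (R ⋈[b=a] ρ[v/x](S))) → 6
  π[b,w,a,v,c,x]((ρ[c/a](S) ⋈[c=b] (R ⋈[b=a] ρ[v/x](S)))) → 6

E1 and E2 produce the same multiset:
b | w | a | v | c | x
1 | q | 1 | p | 1 | p
1 | q | 1 | p | 1 | r
1 | q | 1 | r | 1 | p
1 | q | 1 | r | 1 | r
3 | t | 3 | t | 3 | t
5 | r | 5 | t | 5 | t

yes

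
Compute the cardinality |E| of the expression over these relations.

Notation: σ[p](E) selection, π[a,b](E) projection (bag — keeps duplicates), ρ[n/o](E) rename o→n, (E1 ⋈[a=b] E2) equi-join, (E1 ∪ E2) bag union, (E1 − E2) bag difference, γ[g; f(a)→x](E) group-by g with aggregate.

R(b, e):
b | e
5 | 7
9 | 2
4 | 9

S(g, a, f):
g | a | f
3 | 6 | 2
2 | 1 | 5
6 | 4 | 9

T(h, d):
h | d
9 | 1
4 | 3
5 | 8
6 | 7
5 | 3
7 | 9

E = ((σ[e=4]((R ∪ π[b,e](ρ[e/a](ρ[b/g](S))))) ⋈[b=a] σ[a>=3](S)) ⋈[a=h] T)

Per-node cardinality:
  R → 3
  S → 3
  ρ[b/g](S) → 3
  ρ[e/a](ρ[b/g](S)) → 3
  π[b,e](ρ[e/a](ρ[b/g](S))) → 3
  (R ∪ π[b,e](ρ[e/a](ρ[b/g](S)))) → 6
  σ[e=4]((R ∪ π[b,e](ρ[e/a](ρ[b/g](S))))) → 1
  S → 3
  σ[a>=3](S) → 2
  (σ[e=4]((R ∪ π[b,e](ρ[e/a](ρ[b/g](S))))) ⋈[b=a] σ[a>=3](S)) → 1
  T → 6
  ((σ[e=4]((R ∪ π[b,e](ρ[e/a](ρ[b/g](S))))) ⋈[b=a] σ[a>=3](S)) ⋈[a=h] T) → 1

|E| = 1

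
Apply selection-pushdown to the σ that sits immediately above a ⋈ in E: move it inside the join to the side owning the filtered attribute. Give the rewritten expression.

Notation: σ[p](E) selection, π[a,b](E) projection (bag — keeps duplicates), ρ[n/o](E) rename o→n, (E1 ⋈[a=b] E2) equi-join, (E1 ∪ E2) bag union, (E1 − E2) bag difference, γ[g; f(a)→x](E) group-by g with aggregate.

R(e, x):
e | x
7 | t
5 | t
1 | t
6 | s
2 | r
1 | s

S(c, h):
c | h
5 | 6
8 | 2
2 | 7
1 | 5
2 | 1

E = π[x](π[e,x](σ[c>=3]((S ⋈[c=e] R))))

σ filters on c, owned by the left side.
E' = π[x](π[e,x]((σ[c>=3](S) ⋈[c=e] R)))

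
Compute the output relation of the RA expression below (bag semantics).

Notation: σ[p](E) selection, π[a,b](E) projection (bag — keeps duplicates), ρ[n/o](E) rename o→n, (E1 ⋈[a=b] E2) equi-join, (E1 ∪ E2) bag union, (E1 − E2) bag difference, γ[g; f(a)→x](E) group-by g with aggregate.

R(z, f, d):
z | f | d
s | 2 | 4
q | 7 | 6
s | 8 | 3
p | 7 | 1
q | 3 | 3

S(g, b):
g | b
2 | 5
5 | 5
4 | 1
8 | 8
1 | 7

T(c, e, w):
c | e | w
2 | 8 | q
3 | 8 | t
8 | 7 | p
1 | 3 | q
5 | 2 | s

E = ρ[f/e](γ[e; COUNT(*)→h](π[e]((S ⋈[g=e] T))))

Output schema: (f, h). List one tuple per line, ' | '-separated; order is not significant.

Stepwise |·|:
  S → 5
  T → 5
  (S ⋈[g=e] T) → 3
  π[e]((S ⋈[g=e] T)) → 3
  γ[e; COUNT(*)→h](π[e]((S ⋈[g=e] T))) → 2
  ρ[f/e](γ[e; COUNT(*)→h](π[e]((S ⋈[g=e] T)))) → 2

== RESULT ==
f | h
2 | 1
8 | 2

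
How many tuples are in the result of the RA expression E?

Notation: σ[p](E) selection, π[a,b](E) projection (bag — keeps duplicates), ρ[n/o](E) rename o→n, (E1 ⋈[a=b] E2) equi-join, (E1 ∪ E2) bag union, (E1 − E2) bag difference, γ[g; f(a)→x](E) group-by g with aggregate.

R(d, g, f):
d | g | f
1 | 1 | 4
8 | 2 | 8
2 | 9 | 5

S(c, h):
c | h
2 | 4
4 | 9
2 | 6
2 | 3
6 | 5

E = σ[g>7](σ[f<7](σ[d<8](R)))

Row counts bottom-up:
  R → 3
  σ[d<8](R) → 2
  σ[f<7](σ[d<8](R)) → 2
  σ[g>7](σ[f<7](σ[d<8](R))) → 1

|E| = 1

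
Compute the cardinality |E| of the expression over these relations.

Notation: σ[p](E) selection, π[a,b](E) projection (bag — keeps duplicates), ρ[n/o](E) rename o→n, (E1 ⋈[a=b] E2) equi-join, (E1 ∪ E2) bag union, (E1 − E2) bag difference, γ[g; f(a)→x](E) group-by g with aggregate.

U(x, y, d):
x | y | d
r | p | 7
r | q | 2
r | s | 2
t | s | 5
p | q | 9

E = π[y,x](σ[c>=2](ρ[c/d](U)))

Stepwise |·|:
  U → 5
  ρ[c/d](U) → 5
  σ[c>=2](ρ[c/d](U)) → 5
  π[y,x](σ[c>=2](ρ[c/d](U))) → 5

|E| = 5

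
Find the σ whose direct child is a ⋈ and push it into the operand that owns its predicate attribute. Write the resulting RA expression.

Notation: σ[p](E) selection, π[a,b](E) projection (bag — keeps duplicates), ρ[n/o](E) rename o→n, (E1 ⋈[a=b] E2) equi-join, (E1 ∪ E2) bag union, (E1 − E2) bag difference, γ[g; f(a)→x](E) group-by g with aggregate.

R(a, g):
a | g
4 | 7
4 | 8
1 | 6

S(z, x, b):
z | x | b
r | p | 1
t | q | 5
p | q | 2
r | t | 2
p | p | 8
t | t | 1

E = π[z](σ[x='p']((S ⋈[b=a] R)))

σ filters on x, owned by the left side.
E' = π[z]((σ[x='p'](S) ⋈[b=a] R))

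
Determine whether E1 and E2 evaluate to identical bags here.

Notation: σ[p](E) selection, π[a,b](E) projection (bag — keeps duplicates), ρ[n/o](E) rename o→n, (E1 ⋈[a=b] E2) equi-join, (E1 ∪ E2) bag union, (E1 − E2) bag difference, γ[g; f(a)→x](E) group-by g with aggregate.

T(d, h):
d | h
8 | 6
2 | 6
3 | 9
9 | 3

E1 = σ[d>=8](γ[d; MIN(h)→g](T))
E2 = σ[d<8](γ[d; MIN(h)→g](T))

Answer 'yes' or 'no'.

E1 subexpression sizes:
  T → 4
  γ[d; MIN(h)→g](T) → 4
  σ[d>=8](γ[d; MIN(h)→g](T)) → 2
E2 subexpression sizes:
  T → 4
  γ[d; MIN(h)→g](T) → 4
  σ[d<8](γ[d; MIN(h)→g](T)) → 2

E1 result:
d | g
8 | 6
9 | 3
E2 result:
d | g
2 | 6
3 | 9
Witness: (3, 9) appears 0× in E1 but 1× in E2.

no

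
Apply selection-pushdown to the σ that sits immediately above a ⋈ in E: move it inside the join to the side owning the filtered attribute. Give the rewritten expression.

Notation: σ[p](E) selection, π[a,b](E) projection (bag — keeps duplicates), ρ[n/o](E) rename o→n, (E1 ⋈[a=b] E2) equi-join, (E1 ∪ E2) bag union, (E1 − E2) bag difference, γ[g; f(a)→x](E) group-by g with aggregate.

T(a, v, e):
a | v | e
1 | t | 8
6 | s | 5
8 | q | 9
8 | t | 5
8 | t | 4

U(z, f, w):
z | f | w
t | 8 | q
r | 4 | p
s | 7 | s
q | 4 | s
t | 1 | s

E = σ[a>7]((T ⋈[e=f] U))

σ filters on a, owned by the left side.
E' = (σ[a>7](T) ⋈[e=f] U)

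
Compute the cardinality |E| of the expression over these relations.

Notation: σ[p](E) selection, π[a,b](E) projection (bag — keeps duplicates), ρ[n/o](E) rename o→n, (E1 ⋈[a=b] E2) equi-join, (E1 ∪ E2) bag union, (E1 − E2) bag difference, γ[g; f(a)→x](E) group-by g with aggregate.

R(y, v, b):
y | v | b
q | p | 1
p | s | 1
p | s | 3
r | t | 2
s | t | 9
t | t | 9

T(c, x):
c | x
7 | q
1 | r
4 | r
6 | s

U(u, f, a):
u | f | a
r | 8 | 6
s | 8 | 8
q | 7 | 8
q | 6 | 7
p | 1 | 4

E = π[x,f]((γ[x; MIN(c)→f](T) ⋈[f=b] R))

Row counts bottom-up:
  T → 4
  γ[x; MIN(c)→f](T) → 3
  R → 6
  (γ[x; MIN(c)→f](T) ⋈[f=b] R) → 2
  π[x,f]((γ[x; MIN(c)→f](T) ⋈[f=b] R)) → 2

|E| = 2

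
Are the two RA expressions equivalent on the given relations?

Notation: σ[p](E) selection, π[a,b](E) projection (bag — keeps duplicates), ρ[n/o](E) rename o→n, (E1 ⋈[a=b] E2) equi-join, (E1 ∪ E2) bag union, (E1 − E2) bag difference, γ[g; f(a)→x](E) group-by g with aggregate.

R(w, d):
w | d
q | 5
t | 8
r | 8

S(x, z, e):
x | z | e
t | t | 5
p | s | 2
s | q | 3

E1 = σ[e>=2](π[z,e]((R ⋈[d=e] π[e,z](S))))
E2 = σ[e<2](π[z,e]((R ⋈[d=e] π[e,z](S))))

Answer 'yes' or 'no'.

E1 subexpression sizes:
  R → 3
  S → 3
  π[e,z](S) → 3
  (R ⋈[d=e] π[e,z](S)) → 1
  π[z,e]((R ⋈[d=e] π[e,z](S))) → 1
  σ[e>=2](π[z,e]((R ⋈[d=e] π[e,z](S)))) → 1
E2 subexpression sizes:
  R → 3
  S → 3
  π[e,z](S) → 3
  (R ⋈[d=e] π[e,z](S)) → 1
  π[z,e]((R ⋈[d=e] π[e,z](S))) → 1
  σ[e<2](π[z,e]((R ⋈[d=e] π[e,z](S)))) → 0

E1 result:
z | e
t | 5
E2 result:
z | e
(0 rows)
Witness: ('t', 5) appears 1× in E1 but 0× in E2.

no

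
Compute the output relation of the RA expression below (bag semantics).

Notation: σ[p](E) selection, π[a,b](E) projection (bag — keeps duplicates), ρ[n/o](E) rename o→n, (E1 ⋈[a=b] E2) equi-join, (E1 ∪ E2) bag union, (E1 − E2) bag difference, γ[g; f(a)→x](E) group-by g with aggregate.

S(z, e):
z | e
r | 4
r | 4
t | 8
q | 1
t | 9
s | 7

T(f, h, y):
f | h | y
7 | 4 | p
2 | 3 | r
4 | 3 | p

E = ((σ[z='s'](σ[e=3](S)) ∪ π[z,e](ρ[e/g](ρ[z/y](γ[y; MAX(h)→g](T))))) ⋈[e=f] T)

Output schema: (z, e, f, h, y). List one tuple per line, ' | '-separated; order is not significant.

Subexpression sizes:
  S → 6
  σ[e=3](S) → 0
  σ[z='s'](σ[e=3](S)) → 0
  T → 3
  γ[y; MAX(h)→g](T) → 2
  ρ[z/y](γ[y; MAX(h)→g](T)) → 2
  ρ[e/g](ρ[z/y](γ[y; MAX(h)→g](T))) → 2
  π[z,e](ρ[e/g](ρ[z/y](γ[y; MAX(h)→g](T)))) → 2
  (σ[z='s'](σ[e=3](S)) ∪ π[z,e](ρ[e/g](ρ[z/y](γ[y; MAX(h)→g](T))))) → 2
  T → 3
  ((σ[z='s'](σ[e=3](S)) ∪ π[z,e](ρ[e/g](ρ[z/y](γ[y; MAX(h)→g](T))))) ⋈[e=f] T) → 1

== RESULT ==
z | e | f | h | y
p | 4 | 4 | 3 | p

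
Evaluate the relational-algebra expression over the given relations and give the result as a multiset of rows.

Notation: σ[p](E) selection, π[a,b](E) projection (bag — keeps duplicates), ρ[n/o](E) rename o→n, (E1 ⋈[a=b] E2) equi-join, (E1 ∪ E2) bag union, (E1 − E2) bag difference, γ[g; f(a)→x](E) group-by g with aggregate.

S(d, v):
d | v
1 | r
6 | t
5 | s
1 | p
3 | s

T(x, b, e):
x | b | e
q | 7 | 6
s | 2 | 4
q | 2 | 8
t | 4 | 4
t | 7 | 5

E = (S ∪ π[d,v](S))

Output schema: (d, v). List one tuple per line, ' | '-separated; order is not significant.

Subexpression sizes:
  S → 5
  S → 5
  π[d,v](S) → 5
  (S ∪ π[d,v](S)) → 10

== RESULT ==
d | v
1 | p
1 | p
1 | r
1 | r
3 | s
3 | s
5 | s
5 | s
6 | t
6 | t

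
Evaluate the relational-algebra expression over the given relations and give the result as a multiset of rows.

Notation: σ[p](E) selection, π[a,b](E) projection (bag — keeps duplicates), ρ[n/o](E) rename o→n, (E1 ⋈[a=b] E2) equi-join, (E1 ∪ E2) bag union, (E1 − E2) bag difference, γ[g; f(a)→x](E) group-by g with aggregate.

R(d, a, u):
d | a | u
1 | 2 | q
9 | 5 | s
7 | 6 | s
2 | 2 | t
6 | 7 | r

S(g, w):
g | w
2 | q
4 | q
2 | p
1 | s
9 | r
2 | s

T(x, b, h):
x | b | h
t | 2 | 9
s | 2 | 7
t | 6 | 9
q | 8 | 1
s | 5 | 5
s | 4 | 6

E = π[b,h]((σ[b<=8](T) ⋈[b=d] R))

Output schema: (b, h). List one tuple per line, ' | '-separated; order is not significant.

Stepwise |·|:
  T → 6
  σ[b<=8](T) → 6
  R → 5
  (σ[b<=8](T) ⋈[b=d] R) → 3
  π[b,h]((σ[b<=8](T) ⋈[b=d] R)) → 3

== RESULT ==
b | h
2 | 7
2 | 9
6 | 9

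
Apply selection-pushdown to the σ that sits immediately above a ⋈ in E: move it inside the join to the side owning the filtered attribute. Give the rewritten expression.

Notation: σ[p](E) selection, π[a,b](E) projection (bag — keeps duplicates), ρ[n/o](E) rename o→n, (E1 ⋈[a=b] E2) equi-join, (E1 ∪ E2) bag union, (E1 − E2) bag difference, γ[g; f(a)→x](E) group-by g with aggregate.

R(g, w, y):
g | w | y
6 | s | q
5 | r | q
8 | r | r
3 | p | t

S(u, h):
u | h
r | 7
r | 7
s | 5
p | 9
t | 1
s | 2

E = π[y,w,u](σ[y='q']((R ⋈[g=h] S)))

σ filters on y, owned by the left side.
E' = π[y,w,u]((σ[y='q'](R) ⋈[g=h] S))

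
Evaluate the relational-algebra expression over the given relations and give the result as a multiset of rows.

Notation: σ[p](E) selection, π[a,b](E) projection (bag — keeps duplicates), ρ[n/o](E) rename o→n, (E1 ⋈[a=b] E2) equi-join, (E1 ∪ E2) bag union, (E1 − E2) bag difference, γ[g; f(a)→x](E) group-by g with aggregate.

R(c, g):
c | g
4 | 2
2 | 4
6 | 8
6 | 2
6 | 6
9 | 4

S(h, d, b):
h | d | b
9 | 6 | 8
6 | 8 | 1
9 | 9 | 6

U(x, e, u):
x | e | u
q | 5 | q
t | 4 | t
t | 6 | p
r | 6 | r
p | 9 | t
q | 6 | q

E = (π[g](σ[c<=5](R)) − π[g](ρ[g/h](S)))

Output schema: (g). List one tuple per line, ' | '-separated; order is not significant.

Subexpression sizes:
  R → 6
  σ[c<=5](R) → 2
  π[g](σ[c<=5](R)) → 2
  S → 3
  ρ[g/h](S) → 3
  π[g](ρ[g/h](S)) → 3
  (π[g](σ[c<=5](R)) − π[g](ρ[g/h](S))) → 2

== RESULT ==
g
2
4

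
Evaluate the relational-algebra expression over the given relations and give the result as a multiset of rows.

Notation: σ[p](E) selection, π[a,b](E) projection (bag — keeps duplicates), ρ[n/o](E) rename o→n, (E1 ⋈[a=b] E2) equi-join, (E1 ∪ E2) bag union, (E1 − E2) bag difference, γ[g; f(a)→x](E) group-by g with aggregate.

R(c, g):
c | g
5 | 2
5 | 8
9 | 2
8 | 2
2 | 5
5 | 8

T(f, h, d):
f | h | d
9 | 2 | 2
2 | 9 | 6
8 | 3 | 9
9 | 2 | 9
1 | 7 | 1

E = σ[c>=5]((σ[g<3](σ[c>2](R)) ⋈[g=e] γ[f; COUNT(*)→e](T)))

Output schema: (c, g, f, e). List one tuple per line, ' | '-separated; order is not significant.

Stepwise |·|:
  R → 6
  σ[c>2](R) → 5
  σ[g<3](σ[c>2](R)) → 3
  T → 5
  γ[f; COUNT(*)→e](T) → 4
  (σ[g<3](σ[c>2](R)) ⋈[g=e] γ[f; COUNT(*)→e](T)) → 3
  σ[c>=5]((σ[g<3](σ[c>2](R)) ⋈[g=e] γ[f; COUNT(*)→e](T))) → 3

== RESULT ==
c | g | f | e
5 | 2 | 9 | 2
8 | 2 | 9 | 2
9 | 2 | 9 | 2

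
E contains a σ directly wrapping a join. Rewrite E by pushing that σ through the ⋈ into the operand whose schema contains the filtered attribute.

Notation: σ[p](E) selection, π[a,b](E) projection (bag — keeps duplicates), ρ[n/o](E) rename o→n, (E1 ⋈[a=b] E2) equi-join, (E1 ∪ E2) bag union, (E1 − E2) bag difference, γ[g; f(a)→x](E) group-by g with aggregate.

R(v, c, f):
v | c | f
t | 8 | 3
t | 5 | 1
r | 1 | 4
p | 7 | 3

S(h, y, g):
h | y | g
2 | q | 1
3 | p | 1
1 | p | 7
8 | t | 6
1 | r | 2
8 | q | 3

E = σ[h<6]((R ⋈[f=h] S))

σ filters on h, owned by the right side.
E' = (R ⋈[f=h] σ[h<6](S))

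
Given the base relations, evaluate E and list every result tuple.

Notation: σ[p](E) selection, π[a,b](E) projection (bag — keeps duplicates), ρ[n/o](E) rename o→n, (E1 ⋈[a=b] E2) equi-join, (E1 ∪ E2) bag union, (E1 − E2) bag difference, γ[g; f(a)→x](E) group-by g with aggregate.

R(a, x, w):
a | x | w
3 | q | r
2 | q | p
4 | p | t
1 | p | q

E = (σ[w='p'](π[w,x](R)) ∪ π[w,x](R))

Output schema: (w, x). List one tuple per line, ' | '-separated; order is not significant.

Subexpression sizes:
  R → 4
  π[w,x](R) → 4
  σ[w='p'](π[w,x](R)) → 1
  R → 4
  π[w,x](R) → 4
  (σ[w='p'](π[w,x](R)) ∪ π[w,x](R)) → 5

== RESULT ==
w | x
p | q
p | q
q | p
r | q
t | p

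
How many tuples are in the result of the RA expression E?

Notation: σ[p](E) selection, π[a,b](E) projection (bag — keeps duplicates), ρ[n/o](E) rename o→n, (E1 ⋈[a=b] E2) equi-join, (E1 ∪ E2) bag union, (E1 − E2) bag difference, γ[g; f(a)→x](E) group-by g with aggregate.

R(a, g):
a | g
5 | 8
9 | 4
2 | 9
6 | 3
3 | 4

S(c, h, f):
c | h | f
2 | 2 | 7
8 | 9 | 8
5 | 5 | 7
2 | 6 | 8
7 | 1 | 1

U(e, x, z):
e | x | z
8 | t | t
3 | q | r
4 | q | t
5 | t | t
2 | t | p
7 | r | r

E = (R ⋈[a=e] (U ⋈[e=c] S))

Stepwise |·|:
  R → 5
  U → 6
  S → 5
  (U ⋈[e=c] S) → 5
  (R ⋈[a=e] (U ⋈[e=c] S)) → 3

|E| = 3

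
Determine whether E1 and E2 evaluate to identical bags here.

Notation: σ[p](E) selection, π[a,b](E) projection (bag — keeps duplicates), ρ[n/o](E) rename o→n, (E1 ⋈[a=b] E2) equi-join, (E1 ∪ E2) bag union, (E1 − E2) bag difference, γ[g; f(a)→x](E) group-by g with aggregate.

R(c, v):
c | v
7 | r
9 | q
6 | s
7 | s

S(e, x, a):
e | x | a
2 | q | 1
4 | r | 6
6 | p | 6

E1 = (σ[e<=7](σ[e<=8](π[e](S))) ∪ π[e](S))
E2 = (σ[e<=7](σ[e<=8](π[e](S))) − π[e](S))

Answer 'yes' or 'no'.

E1 per-node cardinality:
  S → 3
  π[e](S) → 3
  σ[e<=8](π[e](S)) → 3
  σ[e<=7](σ[e<=8](π[e](S))) → 3
  S → 3
  π[e](S) → 3
  (σ[e<=7](σ[e<=8](π[e](S))) ∪ π[e](S)) → 6
E2 per-node cardinality:
  S → 3
  π[e](S) → 3
  σ[e<=8](π[e](S)) → 3
  σ[e<=7](σ[e<=8](π[e](S))) → 3
  S → 3
  π[e](S) → 3
  (σ[e<=7](σ[e<=8](π[e](S))) − π[e](S)) → 0

E1 result:
e
2
2
4
4
6
6
E2 result:
e
(0 rows)
Witness: (6,) appears 2× in E1 but 0× in E2.

no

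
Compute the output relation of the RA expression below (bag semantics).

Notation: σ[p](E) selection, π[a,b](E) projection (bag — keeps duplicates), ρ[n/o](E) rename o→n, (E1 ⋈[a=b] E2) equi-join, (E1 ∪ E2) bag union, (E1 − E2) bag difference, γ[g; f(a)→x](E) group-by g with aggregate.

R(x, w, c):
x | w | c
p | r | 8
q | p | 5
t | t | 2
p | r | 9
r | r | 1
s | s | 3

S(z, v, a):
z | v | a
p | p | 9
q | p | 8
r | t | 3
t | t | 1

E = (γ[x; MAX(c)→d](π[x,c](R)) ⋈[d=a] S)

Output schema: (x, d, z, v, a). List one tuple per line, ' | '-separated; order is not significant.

Row counts bottom-up:
  R → 6
  π[x,c](R) → 6
  γ[x; MAX(c)→d](π[x,c](R)) → 5
  S → 4
  (γ[x; MAX(c)→d](π[x,c](R)) ⋈[d=a] S) → 3

== RESULT ==
x | d | z | v | a
p | 9 | p | p | 9
r | 1 | t | t | 1
s | 3 | r | t | 3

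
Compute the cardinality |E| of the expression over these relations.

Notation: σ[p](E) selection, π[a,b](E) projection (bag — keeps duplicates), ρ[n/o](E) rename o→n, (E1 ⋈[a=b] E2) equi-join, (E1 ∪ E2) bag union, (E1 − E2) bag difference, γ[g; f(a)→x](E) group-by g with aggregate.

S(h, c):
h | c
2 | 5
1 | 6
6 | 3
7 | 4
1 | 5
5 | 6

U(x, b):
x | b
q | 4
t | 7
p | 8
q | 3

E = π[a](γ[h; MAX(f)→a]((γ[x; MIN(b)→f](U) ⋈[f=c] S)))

Stepwise |·|:
  U → 4
  γ[x; MIN(b)→f](U) → 3
  S → 6
  (γ[x; MIN(b)→f](U) ⋈[f=c] S) → 1
  γ[h; MAX(f)→a]((γ[x; MIN(b)→f](U) ⋈[f=c] S)) → 1
  π[a](γ[h; MAX(f)→a]((γ[x; MIN(b)→f](U) ⋈[f=c] S))) → 1

|E| = 1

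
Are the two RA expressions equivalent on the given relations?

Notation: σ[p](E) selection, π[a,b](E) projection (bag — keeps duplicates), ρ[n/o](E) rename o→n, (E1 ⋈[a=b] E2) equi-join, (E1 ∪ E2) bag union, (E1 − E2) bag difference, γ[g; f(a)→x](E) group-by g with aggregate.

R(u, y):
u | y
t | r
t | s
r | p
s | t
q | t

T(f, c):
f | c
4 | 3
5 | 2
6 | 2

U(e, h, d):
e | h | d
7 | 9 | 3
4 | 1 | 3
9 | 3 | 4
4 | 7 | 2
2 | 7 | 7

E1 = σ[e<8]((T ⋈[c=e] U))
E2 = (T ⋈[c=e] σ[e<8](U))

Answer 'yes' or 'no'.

E1 row counts bottom-up:
  T → 3
  U → 5
  (T ⋈[c=e] U) → 2
  σ[e<8]((T ⋈[c=e] U)) → 2
E2 row counts bottom-up:
  T → 3
  U → 5
  σ[e<8](U) → 4
  (T ⋈[c=e] σ[e<8](U)) → 2

E1 and E2 produce the same multiset:
f | c | e | h | d
5 | 2 | 2 | 7 | 7
6 | 2 | 2 | 7 | 7

yes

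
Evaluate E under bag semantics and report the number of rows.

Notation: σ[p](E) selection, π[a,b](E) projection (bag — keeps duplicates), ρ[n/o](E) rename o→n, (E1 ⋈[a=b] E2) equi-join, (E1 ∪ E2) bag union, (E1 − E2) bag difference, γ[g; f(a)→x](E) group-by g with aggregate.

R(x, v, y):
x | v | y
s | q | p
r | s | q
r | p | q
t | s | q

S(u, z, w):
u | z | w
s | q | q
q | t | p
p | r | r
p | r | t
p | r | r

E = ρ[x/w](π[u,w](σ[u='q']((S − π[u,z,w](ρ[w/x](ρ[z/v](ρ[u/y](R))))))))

Per-node cardinality:
  S → 5
  R → 4
  ρ[u/y](R) → 4
  ρ[z/v](ρ[u/y](R)) → 4
  ρ[w/x](ρ[z/v](ρ[u/y](R))) → 4
  π[u,z,w](ρ[w/x](ρ[z/v](ρ[u/y](R)))) → 4
  (S − π[u,z,w](ρ[w/x](ρ[z/v](ρ[u/y](R))))) → 5
  σ[u='q']((S − π[u,z,w](ρ[w/x](ρ[z/v](ρ[u/y](R)))))) → 1
  π[u,w](σ[u='q']((S − π[u,z,w](ρ[w/x](ρ[z/v](ρ[u/y](R))))))) → 1
  ρ[x/w](π[u,w](σ[u='q']((S − π[u,z,w](ρ[w/x](ρ[z/v](ρ[u/y](R)))))))) → 1

|E| = 1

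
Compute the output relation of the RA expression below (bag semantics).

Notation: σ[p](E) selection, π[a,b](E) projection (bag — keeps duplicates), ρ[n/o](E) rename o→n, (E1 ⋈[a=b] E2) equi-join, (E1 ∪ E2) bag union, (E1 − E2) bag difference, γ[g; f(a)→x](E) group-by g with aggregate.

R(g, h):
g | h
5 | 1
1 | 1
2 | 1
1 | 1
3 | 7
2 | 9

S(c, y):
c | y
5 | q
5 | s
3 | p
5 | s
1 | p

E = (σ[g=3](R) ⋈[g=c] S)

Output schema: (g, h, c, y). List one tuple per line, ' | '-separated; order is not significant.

Subexpression sizes:
  R → 6
  σ[g=3](R) → 1
  S → 5
  (σ[g=3](R) ⋈[g=c] S) → 1

== RESULT ==
g | h | c | y
3 | 7 | 3 | p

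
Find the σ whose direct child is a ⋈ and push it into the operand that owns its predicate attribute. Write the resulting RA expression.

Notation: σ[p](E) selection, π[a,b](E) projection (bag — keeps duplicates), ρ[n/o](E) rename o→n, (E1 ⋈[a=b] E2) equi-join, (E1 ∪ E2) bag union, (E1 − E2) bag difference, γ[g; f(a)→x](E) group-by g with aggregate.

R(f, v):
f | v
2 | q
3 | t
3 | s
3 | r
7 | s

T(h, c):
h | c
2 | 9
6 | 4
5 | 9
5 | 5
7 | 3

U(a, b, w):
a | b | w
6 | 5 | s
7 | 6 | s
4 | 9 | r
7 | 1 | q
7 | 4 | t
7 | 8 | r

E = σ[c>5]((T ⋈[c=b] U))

σ filters on c, owned by the left side.
E' = (σ[c>5](T) ⋈[c=b] U)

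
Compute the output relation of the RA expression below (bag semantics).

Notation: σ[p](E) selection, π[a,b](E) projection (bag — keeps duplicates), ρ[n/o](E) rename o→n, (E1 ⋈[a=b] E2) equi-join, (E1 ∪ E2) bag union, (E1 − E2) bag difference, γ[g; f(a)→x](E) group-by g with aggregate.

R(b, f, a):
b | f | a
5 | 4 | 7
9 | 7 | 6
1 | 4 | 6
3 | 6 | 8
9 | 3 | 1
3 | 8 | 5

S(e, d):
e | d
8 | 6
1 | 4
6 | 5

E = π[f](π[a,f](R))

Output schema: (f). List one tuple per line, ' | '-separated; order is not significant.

Row counts bottom-up:
  R → 6
  π[a,f](R) → 6
  π[f](π[a,f](R)) → 6

== RESULT ==
f
3
4
4
6
7
8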